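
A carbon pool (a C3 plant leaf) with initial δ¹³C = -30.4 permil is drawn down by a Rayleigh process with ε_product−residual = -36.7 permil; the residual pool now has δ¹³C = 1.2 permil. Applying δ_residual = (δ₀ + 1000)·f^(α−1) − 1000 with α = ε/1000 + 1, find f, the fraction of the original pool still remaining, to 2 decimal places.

α − 1 = ε/1000 = -0.0367
(δ_res + 1000)/(δ₀ + 1000) = (1.2 + 1000)/(-30.4 + 1000) = 1001.2/969.6 = 1.032591
f = 1.032591^(1/-0.0367) = exp(ln(1.032591)/-0.0367) = exp(0.03207/-0.0367)
f = exp(-0.8739) = 0.4173

0.42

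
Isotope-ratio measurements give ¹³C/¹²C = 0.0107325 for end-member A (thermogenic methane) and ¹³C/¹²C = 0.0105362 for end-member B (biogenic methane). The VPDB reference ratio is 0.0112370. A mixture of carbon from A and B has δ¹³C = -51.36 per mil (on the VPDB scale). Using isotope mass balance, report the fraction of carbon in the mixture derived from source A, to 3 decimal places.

0.630

δ_A = (0.0107325/0.0112370 − 1)×1000 = (0.955104 − 1)×1000 = -44.896 per mil
δ_B = (0.0105362/0.0112370 − 1)×1000 = (0.937635 − 1)×1000 = -62.365 per mil
f_A = (δ_mix − δ_B)/(δ_A − δ_B) = (-51.36 − (-62.365))/(-44.896 − (-62.365))
f_A = 11.005 / 17.469 = 0.6300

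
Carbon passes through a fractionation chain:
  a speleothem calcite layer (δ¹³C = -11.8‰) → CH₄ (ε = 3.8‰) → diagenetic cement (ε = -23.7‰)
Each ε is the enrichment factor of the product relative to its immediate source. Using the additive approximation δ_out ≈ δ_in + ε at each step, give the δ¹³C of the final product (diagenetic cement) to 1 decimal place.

-31.7‰

step 1: δ ≈ -11.8 + (3.8) = -8.0‰
step 2: δ ≈ -8.0 + (-23.7) = -31.7‰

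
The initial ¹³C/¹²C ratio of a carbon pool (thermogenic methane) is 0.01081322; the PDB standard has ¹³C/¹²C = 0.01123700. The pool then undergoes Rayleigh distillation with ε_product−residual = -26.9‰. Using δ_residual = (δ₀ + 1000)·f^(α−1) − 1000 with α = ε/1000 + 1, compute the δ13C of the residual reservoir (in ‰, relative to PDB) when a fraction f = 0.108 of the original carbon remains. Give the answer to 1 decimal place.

21.7‰

δ₀ = (0.01081322/0.01123700 − 1)×1000 = (0.962287 − 1)×1000 = -37.713‰
α − 1 = ε/1000 = -0.0269
f^(α−1) = 0.108^(-0.0269) = 1.061698
δ_res = (-37.713 + 1000) × 1.061698 − 1000 = 1021.658 − 1000 = 21.66‰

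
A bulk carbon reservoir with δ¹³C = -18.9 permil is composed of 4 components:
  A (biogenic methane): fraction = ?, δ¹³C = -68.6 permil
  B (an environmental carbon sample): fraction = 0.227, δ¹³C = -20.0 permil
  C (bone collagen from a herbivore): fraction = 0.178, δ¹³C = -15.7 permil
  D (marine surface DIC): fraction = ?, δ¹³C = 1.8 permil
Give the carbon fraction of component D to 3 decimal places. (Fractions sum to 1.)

0.416

Let f_D and f_A be the unknown fractions; fractions sum to 1 so f_D + f_A = 0.595.
Mass balance: Σ fᵢ·δᵢ = δ_bulk ⇒ f_D·(1.8) + f_A·(-68.6) = -18.9 − (-7.335) = -11.565
Substitute f_A = 0.595 − f_D:
f_D·(1.8 − -68.6) = -11.565 − 0.595×(-68.6) = 29.252
f_D = 29.252 / 70.4 = 0.4155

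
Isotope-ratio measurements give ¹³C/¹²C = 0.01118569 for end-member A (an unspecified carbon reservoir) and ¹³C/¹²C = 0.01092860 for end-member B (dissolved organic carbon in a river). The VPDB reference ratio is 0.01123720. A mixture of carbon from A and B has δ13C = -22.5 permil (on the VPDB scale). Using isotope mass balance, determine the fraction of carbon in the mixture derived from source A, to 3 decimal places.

0.217

δ_A = (0.01118569/0.01123720 − 1)×1000 = (0.995416 − 1)×1000 = -4.584 permil
δ_B = (0.01092860/0.01123720 − 1)×1000 = (0.972538 − 1)×1000 = -27.462 permil
f_A = (δ_mix − δ_B)/(δ_A − δ_B) = (-22.5 − (-27.462))/(-4.584 − (-27.462))
f_A = 4.962 / 22.878 = 0.2169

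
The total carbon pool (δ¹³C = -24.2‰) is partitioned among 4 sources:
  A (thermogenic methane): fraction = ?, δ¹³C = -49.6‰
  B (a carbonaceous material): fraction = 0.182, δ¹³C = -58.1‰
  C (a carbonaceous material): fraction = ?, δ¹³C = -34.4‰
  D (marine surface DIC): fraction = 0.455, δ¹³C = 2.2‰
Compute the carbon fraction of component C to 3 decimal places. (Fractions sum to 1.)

Let f_C and f_A be the unknown fractions; fractions sum to 1 so f_C + f_A = 0.363.
Mass balance: Σ fᵢ·δᵢ = δ_bulk ⇒ f_C·(-34.4) + f_A·(-49.6) = -24.2 − (-9.573) = -14.627
Substitute f_A = 0.363 − f_C:
f_C·(-34.4 − -49.6) = -14.627 − 0.363×(-49.6) = 3.378
f_C = 3.378 / 15.2 = 0.2222

0.222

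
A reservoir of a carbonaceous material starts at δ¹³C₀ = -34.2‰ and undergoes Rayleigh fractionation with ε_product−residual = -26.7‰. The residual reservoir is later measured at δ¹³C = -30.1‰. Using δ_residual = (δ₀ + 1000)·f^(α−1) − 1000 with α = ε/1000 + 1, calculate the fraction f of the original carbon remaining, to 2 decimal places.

α − 1 = ε/1000 = -0.0267
(δ_res + 1000)/(δ₀ + 1000) = (-30.1 + 1000)/(-34.2 + 1000) = 969.9/965.8 = 1.004245
f = 1.004245^(1/-0.0267) = exp(ln(1.004245)/-0.0267) = exp(0.00424/-0.0267)
f = exp(-0.1587) = 0.8533

0.85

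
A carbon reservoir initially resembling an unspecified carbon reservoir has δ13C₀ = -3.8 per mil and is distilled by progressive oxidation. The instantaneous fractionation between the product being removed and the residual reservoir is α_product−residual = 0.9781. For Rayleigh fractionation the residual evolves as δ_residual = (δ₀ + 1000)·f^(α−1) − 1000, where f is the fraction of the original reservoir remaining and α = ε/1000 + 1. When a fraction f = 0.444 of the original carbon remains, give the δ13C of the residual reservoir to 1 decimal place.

14.1 per mil

Rayleigh residual: δ_res = (δ₀ + 1000)·f^(α−1) − 1000
α − 1 = -0.02190
f^(α−1) = 0.444^(-0.02190) = 1.017940
δ_res = (-3.8 + 1000) × 1.017940 − 1000 = 1014.072 − 1000 = 14.07 per mil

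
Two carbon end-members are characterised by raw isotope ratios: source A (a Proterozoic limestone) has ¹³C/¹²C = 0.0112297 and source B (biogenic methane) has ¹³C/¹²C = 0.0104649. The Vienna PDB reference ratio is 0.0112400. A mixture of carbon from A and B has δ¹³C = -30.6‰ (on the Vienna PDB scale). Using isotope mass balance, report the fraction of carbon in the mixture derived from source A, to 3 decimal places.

0.564

δ_A = (0.0112297/0.0112400 − 1)×1000 = (0.999084 − 1)×1000 = -0.916‰
δ_B = (0.0104649/0.0112400 − 1)×1000 = (0.931041 − 1)×1000 = -68.959‰
f_A = (δ_mix − δ_B)/(δ_A − δ_B) = (-30.6 − (-68.959))/(-0.916 − (-68.959))
f_A = 38.359 / 68.043 = 0.5637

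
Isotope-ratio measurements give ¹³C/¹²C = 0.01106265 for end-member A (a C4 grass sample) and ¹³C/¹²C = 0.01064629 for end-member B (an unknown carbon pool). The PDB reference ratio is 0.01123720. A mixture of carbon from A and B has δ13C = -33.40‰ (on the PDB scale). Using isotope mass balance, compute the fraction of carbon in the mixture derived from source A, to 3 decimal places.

0.518

δ_A = (0.01106265/0.01123720 − 1)×1000 = (0.984467 − 1)×1000 = -15.533‰
δ_B = (0.01064629/0.01123720 − 1)×1000 = (0.947415 − 1)×1000 = -52.585‰
f_A = (δ_mix − δ_B)/(δ_A − δ_B) = (-33.40 − (-52.585))/(-15.533 − (-52.585))
f_A = 19.185 / 37.052 = 0.5178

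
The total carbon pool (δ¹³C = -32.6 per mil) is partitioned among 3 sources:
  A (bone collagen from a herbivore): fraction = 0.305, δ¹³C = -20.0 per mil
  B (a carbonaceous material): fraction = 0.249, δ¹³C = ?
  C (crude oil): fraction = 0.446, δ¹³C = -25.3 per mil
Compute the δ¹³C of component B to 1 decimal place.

-61.1 per mil

Isotope mass balance: δ_bulk = Σ fᵢ·δᵢ.
-32.6 = 0.305×(-20.0) + 0.249×δ_B + 0.446×(-25.3)
0.249·δ_B = -32.6 − (-17.384) = -15.216
δ_B = -15.216 / 0.249 = -61.11 per mil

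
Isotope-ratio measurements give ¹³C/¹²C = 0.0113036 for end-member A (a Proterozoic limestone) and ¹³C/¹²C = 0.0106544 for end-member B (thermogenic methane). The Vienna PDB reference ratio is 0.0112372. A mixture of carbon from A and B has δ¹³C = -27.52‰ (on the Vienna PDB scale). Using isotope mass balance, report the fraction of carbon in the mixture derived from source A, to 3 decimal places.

δ_A = (0.0113036/0.0112372 − 1)×1000 = (1.005909 − 1)×1000 = 5.909‰
δ_B = (0.0106544/0.0112372 − 1)×1000 = (0.948137 − 1)×1000 = -51.863‰
f_A = (δ_mix − δ_B)/(δ_A − δ_B) = (-27.52 − (-51.863))/(5.909 − (-51.863))
f_A = 24.343 / 57.772 = 0.4214

0.421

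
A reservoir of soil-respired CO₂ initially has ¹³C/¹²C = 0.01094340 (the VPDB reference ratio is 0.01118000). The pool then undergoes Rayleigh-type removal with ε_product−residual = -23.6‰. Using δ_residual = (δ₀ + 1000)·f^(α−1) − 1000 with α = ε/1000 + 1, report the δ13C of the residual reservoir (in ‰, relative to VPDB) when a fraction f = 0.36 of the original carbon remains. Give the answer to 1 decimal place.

δ₀ = (0.01094340/0.01118000 − 1)×1000 = (0.978837 − 1)×1000 = -21.163‰
α − 1 = ε/1000 = -0.0236
f^(α−1) = 0.36^(-0.0236) = 1.024404
δ_res = (-21.163 + 1000) × 1.024404 − 1000 = 1002.725 − 1000 = 2.72‰

2.7‰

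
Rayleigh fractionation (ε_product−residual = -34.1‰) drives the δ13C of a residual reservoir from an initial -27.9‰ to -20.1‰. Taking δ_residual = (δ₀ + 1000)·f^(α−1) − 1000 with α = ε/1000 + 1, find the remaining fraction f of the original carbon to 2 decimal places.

0.79

α − 1 = ε/1000 = -0.0341
(δ_res + 1000)/(δ₀ + 1000) = (-20.1 + 1000)/(-27.9 + 1000) = 979.9/972.1 = 1.008024
f = 1.008024^(1/-0.0341) = exp(ln(1.008024)/-0.0341) = exp(0.00799/-0.0341)
f = exp(-0.2344) = 0.7911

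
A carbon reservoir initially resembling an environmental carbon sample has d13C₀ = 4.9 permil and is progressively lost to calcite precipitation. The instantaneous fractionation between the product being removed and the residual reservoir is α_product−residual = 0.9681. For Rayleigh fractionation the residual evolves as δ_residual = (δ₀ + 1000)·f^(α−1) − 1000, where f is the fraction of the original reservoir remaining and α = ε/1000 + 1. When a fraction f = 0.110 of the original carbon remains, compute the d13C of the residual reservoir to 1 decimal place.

78.2 permil

Rayleigh residual: δ_res = (δ₀ + 1000)·f^(α−1) − 1000
α − 1 = -0.03190
f^(α−1) = 0.110^(-0.03190) = 1.072950
δ_res = (4.9 + 1000) × 1.072950 − 1000 = 1078.208 − 1000 = 78.21 permil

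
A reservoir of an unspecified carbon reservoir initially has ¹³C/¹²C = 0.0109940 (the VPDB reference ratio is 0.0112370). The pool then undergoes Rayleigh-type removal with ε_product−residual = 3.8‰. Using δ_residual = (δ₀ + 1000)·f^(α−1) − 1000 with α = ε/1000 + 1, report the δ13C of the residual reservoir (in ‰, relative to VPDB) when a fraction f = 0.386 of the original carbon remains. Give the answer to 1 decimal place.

-25.2‰

δ₀ = (0.0109940/0.0112370 − 1)×1000 = (0.978375 − 1)×1000 = -21.625‰
α − 1 = ε/1000 = 0.0038
f^(α−1) = 0.386^(0.0038) = 0.996389
δ_res = (-21.625 + 1000) × 0.996389 − 1000 = 974.842 − 1000 = -25.16‰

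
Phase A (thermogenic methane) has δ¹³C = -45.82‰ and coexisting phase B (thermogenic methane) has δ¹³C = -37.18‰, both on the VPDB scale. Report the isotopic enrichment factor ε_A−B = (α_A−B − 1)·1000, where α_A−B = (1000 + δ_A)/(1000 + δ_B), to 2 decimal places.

-8.97‰

α_A−B = (1000 + -45.82) / (1000 + -37.18) = 954.18 / 962.82 = 0.991026
ε_A−B = (0.991026 − 1) × 1000 = -8.974‰
(The approximation ε ≈ δ_A − δ_B would give -8.64‰.)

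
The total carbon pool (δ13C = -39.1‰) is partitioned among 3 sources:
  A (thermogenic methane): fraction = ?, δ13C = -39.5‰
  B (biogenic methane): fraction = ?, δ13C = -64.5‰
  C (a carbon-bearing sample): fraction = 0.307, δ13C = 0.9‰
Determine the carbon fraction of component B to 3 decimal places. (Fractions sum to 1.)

0.480

Let f_B and f_A be the unknown fractions; fractions sum to 1 so f_B + f_A = 0.693.
Mass balance: Σ fᵢ·δᵢ = δ_bulk ⇒ f_B·(-64.5) + f_A·(-39.5) = -39.1 − (0.276) = -39.376
Substitute f_A = 0.693 − f_B:
f_B·(-64.5 − -39.5) = -39.376 − 0.693×(-39.5) = -12.003
f_B = -12.003 / -25.0 = 0.4801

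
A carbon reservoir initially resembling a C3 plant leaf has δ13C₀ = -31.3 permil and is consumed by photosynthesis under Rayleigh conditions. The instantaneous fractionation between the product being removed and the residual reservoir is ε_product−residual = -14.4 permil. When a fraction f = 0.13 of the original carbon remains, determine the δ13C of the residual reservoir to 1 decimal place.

Rayleigh residual: δ_res = (δ₀ + 1000)·f^(α−1) − 1000
α = ε/1000 + 1 = 0.98560, so α − 1 = -0.01440
f^(α−1) = 0.13^(-0.01440) = 1.029815
δ_res = (-31.3 + 1000) × 1.029815 − 1000 = 997.582 − 1000 = -2.42 permil

-2.4 permil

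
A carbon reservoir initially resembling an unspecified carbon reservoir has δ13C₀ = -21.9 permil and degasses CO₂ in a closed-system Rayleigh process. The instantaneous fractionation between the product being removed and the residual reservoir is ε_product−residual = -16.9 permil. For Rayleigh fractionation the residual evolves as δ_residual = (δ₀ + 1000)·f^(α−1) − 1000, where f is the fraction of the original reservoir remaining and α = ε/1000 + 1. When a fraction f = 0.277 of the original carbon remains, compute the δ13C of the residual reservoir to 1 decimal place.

-0.4 permil

Rayleigh residual: δ_res = (δ₀ + 1000)·f^(α−1) − 1000
α = ε/1000 + 1 = 0.98310, so α − 1 = -0.01690
f^(α−1) = 0.277^(-0.01690) = 1.021932
δ_res = (-21.9 + 1000) × 1.021932 − 1000 = 999.552 − 1000 = -0.45 permil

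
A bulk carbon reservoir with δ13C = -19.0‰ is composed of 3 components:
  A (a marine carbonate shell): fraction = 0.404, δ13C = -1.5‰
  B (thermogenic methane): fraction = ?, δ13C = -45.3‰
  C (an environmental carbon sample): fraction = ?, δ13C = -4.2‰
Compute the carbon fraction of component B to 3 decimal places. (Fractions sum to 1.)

Let f_B and f_C be the unknown fractions; fractions sum to 1 so f_B + f_C = 0.596.
Mass balance: Σ fᵢ·δᵢ = δ_bulk ⇒ f_B·(-45.3) + f_C·(-4.2) = -19.0 − (-0.606) = -18.394
Substitute f_C = 0.596 − f_B:
f_B·(-45.3 − -4.2) = -18.394 − 0.596×(-4.2) = -15.891
f_B = -15.891 / -41.1 = 0.3866

0.387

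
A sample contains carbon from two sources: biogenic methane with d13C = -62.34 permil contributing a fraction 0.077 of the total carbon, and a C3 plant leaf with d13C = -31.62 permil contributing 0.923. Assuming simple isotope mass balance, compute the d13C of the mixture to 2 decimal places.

δ_mix = f_A·δ_A + f_B·δ_B
δ_mix = 0.077 × (-62.34) + 0.923 × (-31.62)
δ_mix = -4.800 + -29.185 = -33.985 permil

-33.99 permil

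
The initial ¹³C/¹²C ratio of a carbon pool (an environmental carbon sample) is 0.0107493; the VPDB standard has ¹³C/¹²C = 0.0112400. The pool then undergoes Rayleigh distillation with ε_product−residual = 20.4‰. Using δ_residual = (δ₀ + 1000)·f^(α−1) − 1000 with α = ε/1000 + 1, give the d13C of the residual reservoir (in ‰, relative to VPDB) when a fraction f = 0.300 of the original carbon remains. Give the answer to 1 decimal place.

-66.9‰

δ₀ = (0.0107493/0.0112400 − 1)×1000 = (0.956343 − 1)×1000 = -43.657‰
α − 1 = ε/1000 = 0.0204
f^(α−1) = 0.300^(0.0204) = 0.975738
δ_res = (-43.657 + 1000) × 0.975738 − 1000 = 933.141 − 1000 = -66.86‰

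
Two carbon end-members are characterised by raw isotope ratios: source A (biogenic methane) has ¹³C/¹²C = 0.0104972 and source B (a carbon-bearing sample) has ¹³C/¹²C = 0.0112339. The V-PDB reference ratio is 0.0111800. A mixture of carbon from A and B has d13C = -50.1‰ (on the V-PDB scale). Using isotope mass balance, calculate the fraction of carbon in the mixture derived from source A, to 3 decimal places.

0.833

δ_A = (0.0104972/0.0111800 − 1)×1000 = (0.938927 − 1)×1000 = -61.073‰
δ_B = (0.0112339/0.0111800 − 1)×1000 = (1.004821 − 1)×1000 = 4.821‰
f_A = (δ_mix − δ_B)/(δ_A − δ_B) = (-50.1 − (4.821))/(-61.073 − (4.821))
f_A = -54.921 / -65.894 = 0.8335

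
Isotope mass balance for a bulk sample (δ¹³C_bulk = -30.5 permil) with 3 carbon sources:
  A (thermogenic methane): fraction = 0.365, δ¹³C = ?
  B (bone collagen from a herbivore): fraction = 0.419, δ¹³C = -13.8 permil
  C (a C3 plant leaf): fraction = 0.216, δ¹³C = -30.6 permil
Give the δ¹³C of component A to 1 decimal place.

-49.6 permil

Isotope mass balance: δ_bulk = Σ fᵢ·δᵢ.
-30.5 = 0.365×δ_A + 0.419×(-13.8) + 0.216×(-30.6)
0.365·δ_A = -30.5 − (-12.392) = -18.108
δ_A = -18.108 / 0.365 = -49.61 permil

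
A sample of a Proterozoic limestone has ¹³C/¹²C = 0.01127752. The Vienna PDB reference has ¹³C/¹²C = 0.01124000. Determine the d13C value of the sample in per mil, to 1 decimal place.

3.3 per mil

d13C = (R_sample / R_standard − 1) × 1000
R_sample / R_standard = 0.01127752 / 0.01124000 = 1.003338
d13C = (1.003338 − 1) × 1000 = 3.34 per mil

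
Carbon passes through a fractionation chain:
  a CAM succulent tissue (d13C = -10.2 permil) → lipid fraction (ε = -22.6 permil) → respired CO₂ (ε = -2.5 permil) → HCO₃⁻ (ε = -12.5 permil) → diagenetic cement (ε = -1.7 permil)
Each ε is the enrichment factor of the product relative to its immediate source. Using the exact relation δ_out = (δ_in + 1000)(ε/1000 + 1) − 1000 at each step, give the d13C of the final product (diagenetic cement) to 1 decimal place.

step 1: δ = (-10.20 + 1000)·(-22.6/1000 + 1) − 1000 = -32.57 permil
step 2: δ = (-32.57 + 1000)·(-2.5/1000 + 1) − 1000 = -34.99 permil
step 3: δ = (-34.99 + 1000)·(-12.5/1000 + 1) − 1000 = -47.05 permil
step 4: δ = (-47.05 + 1000)·(-1.7/1000 + 1) − 1000 = -48.67 permil

-48.7 permil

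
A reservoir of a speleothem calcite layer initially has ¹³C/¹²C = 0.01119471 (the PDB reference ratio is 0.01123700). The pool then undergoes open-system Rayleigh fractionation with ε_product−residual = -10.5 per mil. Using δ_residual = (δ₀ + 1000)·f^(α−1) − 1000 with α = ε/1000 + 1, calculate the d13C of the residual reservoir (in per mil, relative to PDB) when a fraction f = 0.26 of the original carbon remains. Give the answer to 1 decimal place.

δ₀ = (0.01119471/0.01123700 − 1)×1000 = (0.996237 − 1)×1000 = -3.763 per mil
α − 1 = ε/1000 = -0.0105
f^(α−1) = 0.26^(-0.0105) = 1.014245
δ_res = (-3.763 + 1000) × 1.014245 − 1000 = 1010.428 − 1000 = 10.43 per mil

10.4 per mil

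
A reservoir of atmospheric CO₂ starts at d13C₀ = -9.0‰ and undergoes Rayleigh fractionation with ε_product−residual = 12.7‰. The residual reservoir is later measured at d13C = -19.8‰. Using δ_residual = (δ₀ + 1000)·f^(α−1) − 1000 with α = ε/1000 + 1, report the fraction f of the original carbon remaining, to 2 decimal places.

0.42

α − 1 = ε/1000 = 0.0127
(δ_res + 1000)/(δ₀ + 1000) = (-19.8 + 1000)/(-9.0 + 1000) = 980.2/991.0 = 0.989102
f = 0.989102^(1/0.0127) = exp(ln(0.989102)/0.0127) = exp(-0.01096/0.0127)
f = exp(-0.8628) = 0.4220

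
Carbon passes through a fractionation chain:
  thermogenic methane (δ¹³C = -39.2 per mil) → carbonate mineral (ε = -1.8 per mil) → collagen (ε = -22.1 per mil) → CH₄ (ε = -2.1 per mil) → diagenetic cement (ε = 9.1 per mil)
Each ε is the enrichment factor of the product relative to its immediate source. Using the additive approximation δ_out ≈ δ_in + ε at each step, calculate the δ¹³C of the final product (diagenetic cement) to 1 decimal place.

step 1: δ ≈ -39.2 + (-1.8) = -41.0 per mil
step 2: δ ≈ -41.0 + (-22.1) = -63.1 per mil
step 3: δ ≈ -63.1 + (-2.1) = -65.2 per mil
step 4: δ ≈ -65.2 + (9.1) = -56.1 per mil

-56.1 per mil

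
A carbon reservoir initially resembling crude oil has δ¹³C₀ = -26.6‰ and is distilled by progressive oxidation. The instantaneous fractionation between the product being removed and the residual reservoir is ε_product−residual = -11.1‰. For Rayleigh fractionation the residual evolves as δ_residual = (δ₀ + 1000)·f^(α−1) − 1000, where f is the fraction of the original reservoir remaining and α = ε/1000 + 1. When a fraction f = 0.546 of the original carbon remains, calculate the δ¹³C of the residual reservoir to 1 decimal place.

-20.0‰

Rayleigh residual: δ_res = (δ₀ + 1000)·f^(α−1) − 1000
α = ε/1000 + 1 = 0.98890, so α − 1 = -0.01110
f^(α−1) = 0.546^(-0.01110) = 1.006740
δ_res = (-26.6 + 1000) × 1.006740 − 1000 = 979.960 − 1000 = -20.04‰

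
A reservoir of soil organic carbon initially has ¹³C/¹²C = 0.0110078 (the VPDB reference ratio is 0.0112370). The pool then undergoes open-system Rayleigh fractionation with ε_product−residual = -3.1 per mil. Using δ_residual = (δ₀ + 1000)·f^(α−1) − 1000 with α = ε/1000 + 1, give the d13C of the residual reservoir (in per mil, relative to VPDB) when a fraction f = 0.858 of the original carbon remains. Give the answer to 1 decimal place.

-19.9 per mil

δ₀ = (0.0110078/0.0112370 − 1)×1000 = (0.979603 − 1)×1000 = -20.397 per mil
α − 1 = ε/1000 = -0.0031
f^(α−1) = 0.858^(-0.0031) = 1.000475
δ_res = (-20.397 + 1000) × 1.000475 − 1000 = 980.068 − 1000 = -19.93 per mil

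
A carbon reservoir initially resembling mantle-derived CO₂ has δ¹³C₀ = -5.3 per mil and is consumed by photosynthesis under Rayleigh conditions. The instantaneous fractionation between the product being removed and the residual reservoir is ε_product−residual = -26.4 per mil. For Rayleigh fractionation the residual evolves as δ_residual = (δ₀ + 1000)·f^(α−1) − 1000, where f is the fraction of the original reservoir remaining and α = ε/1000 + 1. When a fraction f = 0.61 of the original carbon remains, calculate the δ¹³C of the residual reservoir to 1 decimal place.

7.8 per mil

Rayleigh residual: δ_res = (δ₀ + 1000)·f^(α−1) − 1000
α = ε/1000 + 1 = 0.97360, so α − 1 = -0.02640
f^(α−1) = 0.61^(-0.02640) = 1.013135
δ_res = (-5.3 + 1000) × 1.013135 − 1000 = 1007.765 − 1000 = 7.77 per mil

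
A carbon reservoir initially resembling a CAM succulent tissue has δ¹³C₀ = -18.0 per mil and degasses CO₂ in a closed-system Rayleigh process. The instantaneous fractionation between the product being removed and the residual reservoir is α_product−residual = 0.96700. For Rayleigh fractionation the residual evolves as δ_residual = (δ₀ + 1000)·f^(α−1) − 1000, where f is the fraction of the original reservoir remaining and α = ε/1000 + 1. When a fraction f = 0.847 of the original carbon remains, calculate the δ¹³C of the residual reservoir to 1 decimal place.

Rayleigh residual: δ_res = (δ₀ + 1000)·f^(α−1) − 1000
α − 1 = -0.03300
f^(α−1) = 0.847^(-0.03300) = 1.005495
δ_res = (-18.0 + 1000) × 1.005495 − 1000 = 987.396 − 1000 = -12.60 per mil

-12.6 per mil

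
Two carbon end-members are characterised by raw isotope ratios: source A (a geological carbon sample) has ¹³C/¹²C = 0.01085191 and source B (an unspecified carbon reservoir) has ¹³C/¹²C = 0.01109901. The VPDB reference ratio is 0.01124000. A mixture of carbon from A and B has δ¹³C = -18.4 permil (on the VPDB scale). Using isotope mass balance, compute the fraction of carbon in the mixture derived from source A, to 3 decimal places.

δ_A = (0.01085191/0.01124000 − 1)×1000 = (0.965472 − 1)×1000 = -34.528 permil
δ_B = (0.01109901/0.01124000 − 1)×1000 = (0.987456 − 1)×1000 = -12.544 permil
f_A = (δ_mix − δ_B)/(δ_A − δ_B) = (-18.4 − (-12.544))/(-34.528 − (-12.544))
f_A = -5.856 / -21.984 = 0.2664

0.266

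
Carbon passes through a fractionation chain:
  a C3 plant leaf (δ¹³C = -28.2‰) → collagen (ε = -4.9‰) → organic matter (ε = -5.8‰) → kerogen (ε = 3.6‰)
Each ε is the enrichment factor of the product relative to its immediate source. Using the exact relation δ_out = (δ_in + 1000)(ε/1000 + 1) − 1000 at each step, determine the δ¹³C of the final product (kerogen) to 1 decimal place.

step 1: δ = (-28.20 + 1000)·(-4.9/1000 + 1) − 1000 = -32.96‰
step 2: δ = (-32.96 + 1000)·(-5.8/1000 + 1) − 1000 = -38.57‰
step 3: δ = (-38.57 + 1000)·(3.6/1000 + 1) − 1000 = -35.11‰

-35.1‰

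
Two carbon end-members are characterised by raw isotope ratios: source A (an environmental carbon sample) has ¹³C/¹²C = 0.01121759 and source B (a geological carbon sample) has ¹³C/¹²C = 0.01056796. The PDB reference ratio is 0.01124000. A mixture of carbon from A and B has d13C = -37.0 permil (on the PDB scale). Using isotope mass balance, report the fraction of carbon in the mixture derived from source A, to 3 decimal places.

0.394

δ_A = (0.01121759/0.01124000 − 1)×1000 = (0.998006 − 1)×1000 = -1.994 permil
δ_B = (0.01056796/0.01124000 − 1)×1000 = (0.940210 − 1)×1000 = -59.790 permil
f_A = (δ_mix − δ_B)/(δ_A − δ_B) = (-37.0 − (-59.790))/(-1.994 − (-59.790))
f_A = 22.790 / 57.796 = 0.3943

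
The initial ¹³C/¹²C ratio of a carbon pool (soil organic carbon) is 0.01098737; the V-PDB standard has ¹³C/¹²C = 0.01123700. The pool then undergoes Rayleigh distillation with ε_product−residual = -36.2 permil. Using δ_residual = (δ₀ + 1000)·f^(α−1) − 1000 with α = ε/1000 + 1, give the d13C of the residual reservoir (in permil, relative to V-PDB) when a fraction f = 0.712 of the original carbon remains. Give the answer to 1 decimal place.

δ₀ = (0.01098737/0.01123700 − 1)×1000 = (0.977785 − 1)×1000 = -22.215 permil
α − 1 = ε/1000 = -0.0362
f^(α−1) = 0.712^(-0.0362) = 1.012372
δ_res = (-22.215 + 1000) × 1.012372 − 1000 = 989.882 − 1000 = -10.12 permil

-10.1 permil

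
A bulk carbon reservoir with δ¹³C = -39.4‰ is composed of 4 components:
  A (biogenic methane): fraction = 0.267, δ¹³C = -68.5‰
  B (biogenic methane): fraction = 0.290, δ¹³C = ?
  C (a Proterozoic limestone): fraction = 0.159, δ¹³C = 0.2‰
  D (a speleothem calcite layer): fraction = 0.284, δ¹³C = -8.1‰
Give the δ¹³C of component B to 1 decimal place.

-65.0‰

Isotope mass balance: δ_bulk = Σ fᵢ·δᵢ.
-39.4 = 0.267×(-68.5) + 0.290×δ_B + 0.159×(0.2) + 0.284×(-8.1)
0.290·δ_B = -39.4 − (-20.558) = -18.842
δ_B = -18.842 / 0.290 = -64.97‰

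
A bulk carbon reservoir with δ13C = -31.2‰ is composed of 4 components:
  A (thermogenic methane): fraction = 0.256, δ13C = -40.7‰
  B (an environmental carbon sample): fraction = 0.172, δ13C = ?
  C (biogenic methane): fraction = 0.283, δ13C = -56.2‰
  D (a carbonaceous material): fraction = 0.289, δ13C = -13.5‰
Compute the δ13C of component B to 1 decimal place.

-5.7‰

Isotope mass balance: δ_bulk = Σ fᵢ·δᵢ.
-31.2 = 0.256×(-40.7) + 0.172×δ_B + 0.283×(-56.2) + 0.289×(-13.5)
0.172·δ_B = -31.2 − (-30.225) = -0.975
δ_B = -0.975 / 0.172 = -5.67‰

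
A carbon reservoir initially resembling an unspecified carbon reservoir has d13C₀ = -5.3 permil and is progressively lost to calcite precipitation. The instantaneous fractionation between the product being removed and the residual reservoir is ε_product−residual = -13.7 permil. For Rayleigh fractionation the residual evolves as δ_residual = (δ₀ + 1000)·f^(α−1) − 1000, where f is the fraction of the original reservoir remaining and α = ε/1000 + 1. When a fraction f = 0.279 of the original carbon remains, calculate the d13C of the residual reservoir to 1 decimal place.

Rayleigh residual: δ_res = (δ₀ + 1000)·f^(α−1) − 1000
α = ε/1000 + 1 = 0.98630, so α − 1 = -0.01370
f^(α−1) = 0.279^(-0.01370) = 1.017642
δ_res = (-5.3 + 1000) × 1.017642 − 1000 = 1012.249 − 1000 = 12.25 permil

12.2 permil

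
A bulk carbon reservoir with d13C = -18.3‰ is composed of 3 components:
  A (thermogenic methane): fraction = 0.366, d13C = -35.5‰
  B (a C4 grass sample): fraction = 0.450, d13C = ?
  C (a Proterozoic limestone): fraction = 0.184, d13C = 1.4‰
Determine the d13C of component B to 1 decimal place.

Isotope mass balance: δ_bulk = Σ fᵢ·δᵢ.
-18.3 = 0.366×(-35.5) + 0.450×δ_B + 0.184×(1.4)
0.450·δ_B = -18.3 − (-12.735) = -5.565
δ_B = -5.565 / 0.450 = -12.37‰

-12.4‰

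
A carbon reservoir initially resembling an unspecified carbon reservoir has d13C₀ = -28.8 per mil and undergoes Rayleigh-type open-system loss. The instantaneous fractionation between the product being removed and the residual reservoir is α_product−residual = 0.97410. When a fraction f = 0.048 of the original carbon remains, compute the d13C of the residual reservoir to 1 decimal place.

Rayleigh residual: δ_res = (δ₀ + 1000)·f^(α−1) − 1000
α − 1 = -0.02590
f^(α−1) = 0.048^(-0.02590) = 1.081822
δ_res = (-28.8 + 1000) × 1.081822 − 1000 = 1050.666 − 1000 = 50.67 per mil

50.7 per mil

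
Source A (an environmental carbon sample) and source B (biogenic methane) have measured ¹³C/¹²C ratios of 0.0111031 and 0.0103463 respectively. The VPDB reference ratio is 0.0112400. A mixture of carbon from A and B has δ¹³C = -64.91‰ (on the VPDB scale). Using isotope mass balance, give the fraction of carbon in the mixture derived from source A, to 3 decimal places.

0.217

δ_A = (0.0111031/0.0112400 − 1)×1000 = (0.987820 − 1)×1000 = -12.180‰
δ_B = (0.0103463/0.0112400 − 1)×1000 = (0.920489 − 1)×1000 = -79.511‰
f_A = (δ_mix − δ_B)/(δ_A − δ_B) = (-64.91 − (-79.511))/(-12.180 − (-79.511))
f_A = 14.601 / 67.331 = 0.2168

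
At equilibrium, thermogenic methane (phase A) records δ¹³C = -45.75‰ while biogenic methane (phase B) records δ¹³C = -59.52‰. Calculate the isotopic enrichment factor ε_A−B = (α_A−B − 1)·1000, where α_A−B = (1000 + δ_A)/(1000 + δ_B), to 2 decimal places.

α_A−B = (1000 + -45.75) / (1000 + -59.52) = 954.25 / 940.48 = 1.014641
ε_A−B = (1.014641 − 1) × 1000 = 14.641‰
(The approximation ε ≈ δ_A − δ_B would give 13.77‰.)

14.64‰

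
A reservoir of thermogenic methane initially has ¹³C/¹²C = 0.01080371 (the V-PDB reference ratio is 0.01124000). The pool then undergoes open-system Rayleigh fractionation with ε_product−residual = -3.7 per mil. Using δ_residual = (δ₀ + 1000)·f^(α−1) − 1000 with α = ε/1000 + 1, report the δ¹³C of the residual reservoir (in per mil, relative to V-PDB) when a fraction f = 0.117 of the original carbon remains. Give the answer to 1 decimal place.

-31.2 per mil

δ₀ = (0.01080371/0.01124000 − 1)×1000 = (0.961184 − 1)×1000 = -38.816 per mil
α − 1 = ε/1000 = -0.0037
f^(α−1) = 0.117^(-0.0037) = 1.007970
δ_res = (-38.816 + 1000) × 1.007970 − 1000 = 968.845 − 1000 = -31.15 per mil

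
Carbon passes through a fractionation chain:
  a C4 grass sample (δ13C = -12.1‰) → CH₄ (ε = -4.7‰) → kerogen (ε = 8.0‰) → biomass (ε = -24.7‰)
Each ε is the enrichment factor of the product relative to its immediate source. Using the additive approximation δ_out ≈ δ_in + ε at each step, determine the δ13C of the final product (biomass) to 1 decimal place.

-33.5‰

step 1: δ ≈ -12.1 + (-4.7) = -16.8‰
step 2: δ ≈ -16.8 + (8.0) = -8.8‰
step 3: δ ≈ -8.8 + (-24.7) = -33.5‰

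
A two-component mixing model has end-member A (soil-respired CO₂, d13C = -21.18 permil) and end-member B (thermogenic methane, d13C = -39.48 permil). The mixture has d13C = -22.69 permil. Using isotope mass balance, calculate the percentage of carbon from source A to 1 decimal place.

δ_mix = f_A·δ_A + (1 − f_A)·δ_B  ⇒  f_A = (δ_mix − δ_B)/(δ_A − δ_B)
f_A = (-22.69 − (-39.48)) / (-21.18 − (-39.48))
f_A = 16.79 / 18.30 = 0.9175

91.7%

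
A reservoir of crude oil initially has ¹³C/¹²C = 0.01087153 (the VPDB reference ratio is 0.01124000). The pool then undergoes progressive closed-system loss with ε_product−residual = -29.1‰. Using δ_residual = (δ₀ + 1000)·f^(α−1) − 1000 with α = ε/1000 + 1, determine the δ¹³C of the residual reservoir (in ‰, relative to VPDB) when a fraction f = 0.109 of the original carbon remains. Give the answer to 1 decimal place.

δ₀ = (0.01087153/0.01124000 − 1)×1000 = (0.967218 − 1)×1000 = -32.782‰
α − 1 = ε/1000 = -0.0291
f^(α−1) = 0.109^(-0.0291) = 1.066623
δ_res = (-32.782 + 1000) × 1.066623 − 1000 = 1031.657 − 1000 = 31.66‰

31.7‰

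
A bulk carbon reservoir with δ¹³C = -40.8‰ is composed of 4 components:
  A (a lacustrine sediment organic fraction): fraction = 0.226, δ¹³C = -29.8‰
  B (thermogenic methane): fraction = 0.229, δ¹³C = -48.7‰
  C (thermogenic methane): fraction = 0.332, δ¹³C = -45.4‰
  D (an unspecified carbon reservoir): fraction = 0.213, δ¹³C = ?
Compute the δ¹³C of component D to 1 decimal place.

Isotope mass balance: δ_bulk = Σ fᵢ·δᵢ.
-40.8 = 0.226×(-29.8) + 0.229×(-48.7) + 0.332×(-45.4) + 0.213×δ_D
0.213·δ_D = -40.8 − (-32.960) = -7.840
δ_D = -7.840 / 0.213 = -36.81‰

-36.8‰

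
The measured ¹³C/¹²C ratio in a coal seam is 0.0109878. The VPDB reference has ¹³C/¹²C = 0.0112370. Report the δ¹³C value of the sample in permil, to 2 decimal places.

-22.18 permil

δ¹³C = (R_sample / R_standard − 1) × 1000
R_sample / R_standard = 0.0109878 / 0.0112370 = 0.977823
δ¹³C = (0.977823 − 1) × 1000 = -22.177 permil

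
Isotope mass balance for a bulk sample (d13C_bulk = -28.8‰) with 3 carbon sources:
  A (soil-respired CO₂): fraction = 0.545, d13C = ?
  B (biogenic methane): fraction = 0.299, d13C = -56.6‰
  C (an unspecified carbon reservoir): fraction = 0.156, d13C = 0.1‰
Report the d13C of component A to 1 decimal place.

Isotope mass balance: δ_bulk = Σ fᵢ·δᵢ.
-28.8 = 0.545×δ_A + 0.299×(-56.6) + 0.156×(0.1)
0.545·δ_A = -28.8 − (-16.908) = -11.892
δ_A = -11.892 / 0.545 = -21.82‰

-21.8‰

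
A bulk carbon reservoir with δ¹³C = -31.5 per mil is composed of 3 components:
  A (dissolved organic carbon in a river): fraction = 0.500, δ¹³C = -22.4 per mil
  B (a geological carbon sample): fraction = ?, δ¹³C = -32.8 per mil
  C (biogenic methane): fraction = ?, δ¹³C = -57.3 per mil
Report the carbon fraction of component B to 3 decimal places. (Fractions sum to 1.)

Let f_B and f_C be the unknown fractions; fractions sum to 1 so f_B + f_C = 0.500.
Mass balance: Σ fᵢ·δᵢ = δ_bulk ⇒ f_B·(-32.8) + f_C·(-57.3) = -31.5 − (-11.200) = -20.300
Substitute f_C = 0.500 − f_B:
f_B·(-32.8 − -57.3) = -20.300 − 0.500×(-57.3) = 8.350
f_B = 8.350 / 24.5 = 0.3408

0.341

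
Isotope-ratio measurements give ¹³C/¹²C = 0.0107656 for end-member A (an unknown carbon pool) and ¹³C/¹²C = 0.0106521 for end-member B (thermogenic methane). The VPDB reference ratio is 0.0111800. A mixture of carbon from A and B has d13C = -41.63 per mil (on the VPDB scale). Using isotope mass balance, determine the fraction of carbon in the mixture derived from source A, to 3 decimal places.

δ_A = (0.0107656/0.0111800 − 1)×1000 = (0.962934 − 1)×1000 = -37.066 per mil
δ_B = (0.0106521/0.0111800 − 1)×1000 = (0.952782 − 1)×1000 = -47.218 per mil
f_A = (δ_mix − δ_B)/(δ_A − δ_B) = (-41.63 − (-47.218))/(-37.066 − (-47.218))
f_A = 5.588 / 10.152 = 0.5505

0.550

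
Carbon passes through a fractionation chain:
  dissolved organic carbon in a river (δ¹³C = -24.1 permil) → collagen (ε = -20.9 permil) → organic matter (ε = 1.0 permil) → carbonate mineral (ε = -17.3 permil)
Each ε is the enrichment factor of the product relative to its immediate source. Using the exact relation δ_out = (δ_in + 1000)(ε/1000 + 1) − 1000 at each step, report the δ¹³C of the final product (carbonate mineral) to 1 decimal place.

step 1: δ = (-24.10 + 1000)·(-20.9/1000 + 1) − 1000 = -44.50 permil
step 2: δ = (-44.50 + 1000)·(1.0/1000 + 1) − 1000 = -43.54 permil
step 3: δ = (-43.54 + 1000)·(-17.3/1000 + 1) − 1000 = -60.09 permil

-60.1 permil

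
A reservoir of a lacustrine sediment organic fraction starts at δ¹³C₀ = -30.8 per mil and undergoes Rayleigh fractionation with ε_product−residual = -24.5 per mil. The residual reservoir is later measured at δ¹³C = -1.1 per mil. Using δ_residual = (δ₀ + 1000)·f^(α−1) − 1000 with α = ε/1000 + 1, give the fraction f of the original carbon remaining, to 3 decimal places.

α − 1 = ε/1000 = -0.0245
(δ_res + 1000)/(δ₀ + 1000) = (-1.1 + 1000)/(-30.8 + 1000) = 998.9/969.2 = 1.030644
f = 1.030644^(1/-0.0245) = exp(ln(1.030644)/-0.0245) = exp(0.03018/-0.0245)
f = exp(-1.2320) = 0.2917

0.292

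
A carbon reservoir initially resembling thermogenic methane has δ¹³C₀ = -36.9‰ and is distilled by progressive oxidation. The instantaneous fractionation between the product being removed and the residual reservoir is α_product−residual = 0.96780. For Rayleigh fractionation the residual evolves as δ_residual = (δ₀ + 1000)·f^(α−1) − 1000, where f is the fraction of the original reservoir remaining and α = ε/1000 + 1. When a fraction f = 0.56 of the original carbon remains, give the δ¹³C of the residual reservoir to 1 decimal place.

-18.7‰

Rayleigh residual: δ_res = (δ₀ + 1000)·f^(α−1) − 1000
α − 1 = -0.03220
f^(α−1) = 0.56^(-0.03220) = 1.018846
δ_res = (-36.9 + 1000) × 1.018846 − 1000 = 981.250 − 1000 = -18.75‰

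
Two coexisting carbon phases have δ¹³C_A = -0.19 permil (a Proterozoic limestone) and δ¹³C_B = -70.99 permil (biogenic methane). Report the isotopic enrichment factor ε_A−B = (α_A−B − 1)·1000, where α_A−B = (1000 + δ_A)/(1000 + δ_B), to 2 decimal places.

76.21 permil

α_A−B = (1000 + -0.19) / (1000 + -70.99) = 999.81 / 929.01 = 1.076210
ε_A−B = (1.076210 − 1) × 1000 = 76.210 permil
(The approximation ε ≈ δ_A − δ_B would give 70.80 permil.)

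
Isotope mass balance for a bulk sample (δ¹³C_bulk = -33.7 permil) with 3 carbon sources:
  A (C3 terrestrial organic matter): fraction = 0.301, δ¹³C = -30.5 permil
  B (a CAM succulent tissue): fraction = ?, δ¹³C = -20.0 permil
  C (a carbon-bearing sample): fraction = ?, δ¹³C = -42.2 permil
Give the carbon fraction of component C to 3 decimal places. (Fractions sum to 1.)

Let f_C and f_B be the unknown fractions; fractions sum to 1 so f_C + f_B = 0.699.
Mass balance: Σ fᵢ·δᵢ = δ_bulk ⇒ f_C·(-42.2) + f_B·(-20.0) = -33.7 − (-9.181) = -24.520
Substitute f_B = 0.699 − f_C:
f_C·(-42.2 − -20.0) = -24.520 − 0.699×(-20.0) = -10.540
f_C = -10.540 / -22.2 = 0.4748

0.475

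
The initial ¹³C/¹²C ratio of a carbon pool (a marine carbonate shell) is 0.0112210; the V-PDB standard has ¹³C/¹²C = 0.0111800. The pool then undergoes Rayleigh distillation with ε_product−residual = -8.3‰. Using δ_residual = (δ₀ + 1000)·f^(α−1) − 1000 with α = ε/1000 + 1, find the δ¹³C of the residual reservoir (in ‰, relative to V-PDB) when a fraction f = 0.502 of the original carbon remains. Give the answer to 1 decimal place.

9.4‰

δ₀ = (0.0112210/0.0111800 − 1)×1000 = (1.003667 − 1)×1000 = 3.667‰
α − 1 = ε/1000 = -0.0083
f^(α−1) = 0.502^(-0.0083) = 1.005736
δ_res = (3.667 + 1000) × 1.005736 − 1000 = 1009.425 − 1000 = 9.42‰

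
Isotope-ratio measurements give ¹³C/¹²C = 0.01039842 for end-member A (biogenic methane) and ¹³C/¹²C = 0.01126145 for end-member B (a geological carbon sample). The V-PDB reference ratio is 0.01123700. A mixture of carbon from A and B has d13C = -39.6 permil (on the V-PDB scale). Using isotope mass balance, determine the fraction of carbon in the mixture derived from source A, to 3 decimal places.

0.544

δ_A = (0.01039842/0.01123700 − 1)×1000 = (0.925373 − 1)×1000 = -74.627 permil
δ_B = (0.01126145/0.01123700 − 1)×1000 = (1.002176 − 1)×1000 = 2.176 permil
f_A = (δ_mix − δ_B)/(δ_A − δ_B) = (-39.6 − (2.176))/(-74.627 − (2.176))
f_A = -41.776 / -76.803 = 0.5439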